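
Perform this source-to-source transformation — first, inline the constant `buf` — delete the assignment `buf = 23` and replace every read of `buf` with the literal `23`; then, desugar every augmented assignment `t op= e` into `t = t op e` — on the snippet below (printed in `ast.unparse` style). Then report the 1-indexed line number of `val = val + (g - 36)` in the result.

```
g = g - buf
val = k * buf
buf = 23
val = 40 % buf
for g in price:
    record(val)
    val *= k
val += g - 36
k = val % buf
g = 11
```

7

Transformed code:
g = g - 23
val = k * 23
val = 40 % 23
for g in price:
    record(val)
    val = val * k
val = val + (g - 36)
k = val % 23
g = 11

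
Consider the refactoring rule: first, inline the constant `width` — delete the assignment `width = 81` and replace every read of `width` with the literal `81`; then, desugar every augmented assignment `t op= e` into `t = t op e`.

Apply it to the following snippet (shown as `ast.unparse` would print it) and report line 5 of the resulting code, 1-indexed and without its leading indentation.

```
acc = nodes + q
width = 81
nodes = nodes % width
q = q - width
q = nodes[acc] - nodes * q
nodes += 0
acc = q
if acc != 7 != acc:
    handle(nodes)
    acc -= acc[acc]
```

nodes = nodes + 0

Transformed code:
acc = nodes + q
nodes = nodes % 81
q = q - 81
q = nodes[acc] - nodes * q
nodes = nodes + 0
acc = q
if acc != 7 != acc:
    handle(nodes)
    acc = acc - acc[acc]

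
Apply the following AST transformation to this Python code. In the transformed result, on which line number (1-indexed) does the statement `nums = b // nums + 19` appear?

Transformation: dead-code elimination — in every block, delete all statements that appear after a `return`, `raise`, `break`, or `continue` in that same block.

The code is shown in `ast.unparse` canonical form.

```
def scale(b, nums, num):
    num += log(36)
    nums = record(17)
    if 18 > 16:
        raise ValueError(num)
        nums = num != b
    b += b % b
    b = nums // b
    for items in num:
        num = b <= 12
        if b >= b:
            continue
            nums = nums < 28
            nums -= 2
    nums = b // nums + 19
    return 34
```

Transformed code:
def scale(b, nums, num):
    num += log(36)
    nums = record(17)
    if 18 > 16:
        raise ValueError(num)
    b += b % b
    b = nums // b
    for items in num:
        num = b <= 12
        if b >= b:
            continue
    nums = b // nums + 19
    return 34

12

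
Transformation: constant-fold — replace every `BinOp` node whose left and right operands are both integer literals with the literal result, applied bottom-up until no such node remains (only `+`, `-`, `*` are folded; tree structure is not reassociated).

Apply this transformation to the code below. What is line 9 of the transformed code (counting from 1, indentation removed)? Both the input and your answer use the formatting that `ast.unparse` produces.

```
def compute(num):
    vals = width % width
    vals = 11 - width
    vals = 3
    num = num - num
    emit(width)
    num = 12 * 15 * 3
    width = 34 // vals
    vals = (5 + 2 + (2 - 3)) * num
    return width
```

Transformed code:
def compute(num):
    vals = width % width
    vals = 11 - width
    vals = 3
    num = num - num
    emit(width)
    num = 540
    width = 34 // vals
    vals = 6 * num
    return width

vals = 6 * num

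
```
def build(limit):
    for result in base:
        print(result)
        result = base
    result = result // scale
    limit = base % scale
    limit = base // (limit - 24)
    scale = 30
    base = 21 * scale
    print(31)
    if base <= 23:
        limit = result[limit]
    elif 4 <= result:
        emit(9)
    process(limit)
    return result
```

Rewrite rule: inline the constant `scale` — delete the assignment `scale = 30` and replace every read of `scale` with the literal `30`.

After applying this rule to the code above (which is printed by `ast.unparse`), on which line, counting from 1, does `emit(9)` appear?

Transformed code:
def build(limit):
    for result in base:
        print(result)
        result = base
    result = result // 30
    limit = base % 30
    limit = base // (limit - 24)
    base = 21 * 30
    print(31)
    if base <= 23:
        limit = result[limit]
    elif 4 <= result:
        emit(9)
    process(limit)
    return result

13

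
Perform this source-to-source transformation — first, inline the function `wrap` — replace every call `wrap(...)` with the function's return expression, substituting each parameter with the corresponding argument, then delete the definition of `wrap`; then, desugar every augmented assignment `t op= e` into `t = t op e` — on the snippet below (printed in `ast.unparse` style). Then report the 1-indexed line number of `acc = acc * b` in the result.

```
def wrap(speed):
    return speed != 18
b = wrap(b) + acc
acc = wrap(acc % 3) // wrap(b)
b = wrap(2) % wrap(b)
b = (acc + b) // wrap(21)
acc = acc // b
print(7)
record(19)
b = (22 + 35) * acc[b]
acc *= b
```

Transformed code:
b = (b != 18) + acc
acc = (acc % 3 != 18) // (b != 18)
b = (2 != 18) % (b != 18)
b = (acc + b) // (21 != 18)
acc = acc // b
print(7)
record(19)
b = (22 + 35) * acc[b]
acc = acc * b

9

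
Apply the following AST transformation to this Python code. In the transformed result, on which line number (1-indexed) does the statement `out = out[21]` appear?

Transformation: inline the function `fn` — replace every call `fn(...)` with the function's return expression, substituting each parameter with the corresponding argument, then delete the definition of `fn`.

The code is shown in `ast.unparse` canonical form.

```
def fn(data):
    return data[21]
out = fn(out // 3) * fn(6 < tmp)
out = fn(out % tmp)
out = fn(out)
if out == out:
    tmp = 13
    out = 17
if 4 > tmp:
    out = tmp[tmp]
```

3

Transformed code:
out = (out // 3)[21] * (6 < tmp)[21]
out = (out % tmp)[21]
out = out[21]
if out == out:
    tmp = 13
    out = 17
if 4 > tmp:
    out = tmp[tmp]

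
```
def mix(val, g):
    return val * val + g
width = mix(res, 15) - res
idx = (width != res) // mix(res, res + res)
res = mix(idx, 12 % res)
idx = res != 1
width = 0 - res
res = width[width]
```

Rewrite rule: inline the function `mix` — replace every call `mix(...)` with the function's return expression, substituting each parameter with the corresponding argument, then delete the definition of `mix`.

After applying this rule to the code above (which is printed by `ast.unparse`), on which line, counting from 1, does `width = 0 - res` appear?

5

Transformed code:
width = res * res + 15 - res
idx = (width != res) // (res * res + (res + res))
res = idx * idx + 12 % res
idx = res != 1
width = 0 - res
res = width[width]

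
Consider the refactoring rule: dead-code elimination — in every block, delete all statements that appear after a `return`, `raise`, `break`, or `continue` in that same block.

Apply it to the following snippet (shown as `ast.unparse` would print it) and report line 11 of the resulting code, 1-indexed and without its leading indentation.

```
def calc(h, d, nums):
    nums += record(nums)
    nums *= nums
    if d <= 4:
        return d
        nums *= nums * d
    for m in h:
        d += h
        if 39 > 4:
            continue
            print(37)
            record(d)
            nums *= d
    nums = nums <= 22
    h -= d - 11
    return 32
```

Transformed code:
def calc(h, d, nums):
    nums += record(nums)
    nums *= nums
    if d <= 4:
        return d
    for m in h:
        d += h
        if 39 > 4:
            continue
    nums = nums <= 22
    h -= d - 11
    return 32

h -= d - 11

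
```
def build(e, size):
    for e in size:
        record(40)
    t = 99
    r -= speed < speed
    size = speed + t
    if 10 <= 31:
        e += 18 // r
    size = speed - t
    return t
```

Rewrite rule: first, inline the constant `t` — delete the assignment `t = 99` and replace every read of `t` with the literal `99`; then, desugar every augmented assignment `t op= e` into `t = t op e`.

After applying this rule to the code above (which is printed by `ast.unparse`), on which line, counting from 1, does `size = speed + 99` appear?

Transformed code:
def build(e, size):
    for e in size:
        record(40)
    r = r - (speed < speed)
    size = speed + 99
    if 10 <= 31:
        e = e + 18 // r
    size = speed - 99
    return 99

5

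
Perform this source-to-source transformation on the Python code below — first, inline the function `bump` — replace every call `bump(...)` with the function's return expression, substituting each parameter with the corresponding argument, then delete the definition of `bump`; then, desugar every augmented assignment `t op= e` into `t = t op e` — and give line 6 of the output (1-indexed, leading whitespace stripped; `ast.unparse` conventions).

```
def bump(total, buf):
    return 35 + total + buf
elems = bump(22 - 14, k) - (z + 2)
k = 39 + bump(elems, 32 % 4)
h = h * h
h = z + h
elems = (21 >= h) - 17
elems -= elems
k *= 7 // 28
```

elems = elems - elems

Transformed code:
elems = 35 + (22 - 14) + k - (z + 2)
k = 39 + (35 + elems + 32 % 4)
h = h * h
h = z + h
elems = (21 >= h) - 17
elems = elems - elems
k = k * (7 // 28)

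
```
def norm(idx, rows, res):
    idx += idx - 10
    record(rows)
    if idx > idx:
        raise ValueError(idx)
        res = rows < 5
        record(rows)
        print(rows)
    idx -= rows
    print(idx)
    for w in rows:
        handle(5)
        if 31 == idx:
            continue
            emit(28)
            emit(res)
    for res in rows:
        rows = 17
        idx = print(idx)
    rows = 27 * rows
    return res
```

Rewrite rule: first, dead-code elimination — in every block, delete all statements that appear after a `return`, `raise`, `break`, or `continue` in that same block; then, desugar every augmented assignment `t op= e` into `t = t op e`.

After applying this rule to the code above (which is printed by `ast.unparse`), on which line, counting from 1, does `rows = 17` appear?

13

Transformed code:
def norm(idx, rows, res):
    idx = idx + (idx - 10)
    record(rows)
    if idx > idx:
        raise ValueError(idx)
    idx = idx - rows
    print(idx)
    for w in rows:
        handle(5)
        if 31 == idx:
            continue
    for res in rows:
        rows = 17
        idx = print(idx)
    rows = 27 * rows
    return res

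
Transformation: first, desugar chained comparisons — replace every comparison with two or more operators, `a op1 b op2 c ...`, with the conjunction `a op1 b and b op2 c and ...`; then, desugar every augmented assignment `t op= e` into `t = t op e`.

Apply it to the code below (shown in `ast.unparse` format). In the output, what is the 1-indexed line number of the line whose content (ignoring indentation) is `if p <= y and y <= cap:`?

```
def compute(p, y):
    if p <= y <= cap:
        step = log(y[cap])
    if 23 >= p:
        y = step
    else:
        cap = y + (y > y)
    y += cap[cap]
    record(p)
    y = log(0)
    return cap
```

2

Transformed code:
def compute(p, y):
    if p <= y and y <= cap:
        step = log(y[cap])
    if 23 >= p:
        y = step
    else:
        cap = y + (y > y)
    y = y + cap[cap]
    record(p)
    y = log(0)
    return cap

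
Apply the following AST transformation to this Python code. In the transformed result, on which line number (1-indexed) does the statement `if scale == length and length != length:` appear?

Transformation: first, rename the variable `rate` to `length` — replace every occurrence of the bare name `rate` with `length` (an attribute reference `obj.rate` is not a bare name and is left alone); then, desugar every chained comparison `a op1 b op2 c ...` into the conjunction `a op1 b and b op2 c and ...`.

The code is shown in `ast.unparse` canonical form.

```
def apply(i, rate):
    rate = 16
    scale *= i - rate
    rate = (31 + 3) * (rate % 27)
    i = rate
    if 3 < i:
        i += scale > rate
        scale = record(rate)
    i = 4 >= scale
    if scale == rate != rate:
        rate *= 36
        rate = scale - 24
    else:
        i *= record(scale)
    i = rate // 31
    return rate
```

Transformed code:
def apply(i, length):
    length = 16
    scale *= i - length
    length = (31 + 3) * (length % 27)
    i = length
    if 3 < i:
        i += scale > length
        scale = record(length)
    i = 4 >= scale
    if scale == length and length != length:
        length *= 36
        length = scale - 24
    else:
        i *= record(scale)
    i = length // 31
    return length

10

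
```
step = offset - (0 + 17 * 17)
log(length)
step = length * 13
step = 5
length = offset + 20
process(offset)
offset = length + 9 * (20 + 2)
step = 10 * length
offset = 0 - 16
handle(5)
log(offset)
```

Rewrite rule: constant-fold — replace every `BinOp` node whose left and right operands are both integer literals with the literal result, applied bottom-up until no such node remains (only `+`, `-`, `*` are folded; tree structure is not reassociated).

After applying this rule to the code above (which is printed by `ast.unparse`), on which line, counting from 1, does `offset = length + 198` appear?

7

Transformed code:
step = offset - 289
log(length)
step = length * 13
step = 5
length = offset + 20
process(offset)
offset = length + 198
step = 10 * length
offset = -16
handle(5)
log(offset)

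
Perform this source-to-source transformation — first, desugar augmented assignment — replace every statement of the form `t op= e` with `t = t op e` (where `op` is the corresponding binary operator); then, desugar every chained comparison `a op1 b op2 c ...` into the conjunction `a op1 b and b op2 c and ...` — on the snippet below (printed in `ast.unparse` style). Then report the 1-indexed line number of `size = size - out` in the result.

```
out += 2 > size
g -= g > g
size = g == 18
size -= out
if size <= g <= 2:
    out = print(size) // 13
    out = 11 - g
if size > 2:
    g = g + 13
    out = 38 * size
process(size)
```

Transformed code:
out = out + (2 > size)
g = g - (g > g)
size = g == 18
size = size - out
if size <= g and g <= 2:
    out = print(size) // 13
    out = 11 - g
if size > 2:
    g = g + 13
    out = 38 * size
process(size)

4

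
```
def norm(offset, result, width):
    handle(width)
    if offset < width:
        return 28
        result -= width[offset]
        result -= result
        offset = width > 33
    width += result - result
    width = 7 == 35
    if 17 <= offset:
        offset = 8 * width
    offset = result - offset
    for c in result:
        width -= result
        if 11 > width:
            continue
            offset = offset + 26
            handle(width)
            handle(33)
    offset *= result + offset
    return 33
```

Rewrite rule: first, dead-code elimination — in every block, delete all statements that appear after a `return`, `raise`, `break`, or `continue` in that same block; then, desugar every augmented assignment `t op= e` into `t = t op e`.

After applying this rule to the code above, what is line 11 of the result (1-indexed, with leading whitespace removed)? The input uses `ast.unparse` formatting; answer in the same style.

Transformed code:
def norm(offset, result, width):
    handle(width)
    if offset < width:
        return 28
    width = width + (result - result)
    width = 7 == 35
    if 17 <= offset:
        offset = 8 * width
    offset = result - offset
    for c in result:
        width = width - result
        if 11 > width:
            continue
    offset = offset * (result + offset)
    return 33

width = width - result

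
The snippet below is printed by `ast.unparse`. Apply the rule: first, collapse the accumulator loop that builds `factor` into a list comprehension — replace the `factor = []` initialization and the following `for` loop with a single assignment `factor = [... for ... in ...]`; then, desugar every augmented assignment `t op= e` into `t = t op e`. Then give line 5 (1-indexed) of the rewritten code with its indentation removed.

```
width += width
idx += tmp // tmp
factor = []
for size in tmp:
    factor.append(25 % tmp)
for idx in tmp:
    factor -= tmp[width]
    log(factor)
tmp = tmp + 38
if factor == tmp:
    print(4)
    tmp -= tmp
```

Transformed code:
width = width + width
idx = idx + tmp // tmp
factor = [25 % tmp for size in tmp]
for idx in tmp:
    factor = factor - tmp[width]
    log(factor)
tmp = tmp + 38
if factor == tmp:
    print(4)
    tmp = tmp - tmp

factor = factor - tmp[width]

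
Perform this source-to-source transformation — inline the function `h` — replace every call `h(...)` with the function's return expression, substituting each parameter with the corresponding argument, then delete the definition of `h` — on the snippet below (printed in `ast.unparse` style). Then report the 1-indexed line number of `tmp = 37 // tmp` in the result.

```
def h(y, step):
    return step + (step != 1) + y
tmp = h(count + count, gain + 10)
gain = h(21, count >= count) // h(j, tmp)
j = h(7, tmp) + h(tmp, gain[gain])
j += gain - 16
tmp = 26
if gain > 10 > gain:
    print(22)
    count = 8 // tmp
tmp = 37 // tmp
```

9

Transformed code:
tmp = gain + 10 + (gain + 10 != 1) + (count + count)
gain = ((count >= count) + ((count >= count) != 1) + 21) // (tmp + (tmp != 1) + j)
j = tmp + (tmp != 1) + 7 + (gain[gain] + (gain[gain] != 1) + tmp)
j += gain - 16
tmp = 26
if gain > 10 > gain:
    print(22)
    count = 8 // tmp
tmp = 37 // tmp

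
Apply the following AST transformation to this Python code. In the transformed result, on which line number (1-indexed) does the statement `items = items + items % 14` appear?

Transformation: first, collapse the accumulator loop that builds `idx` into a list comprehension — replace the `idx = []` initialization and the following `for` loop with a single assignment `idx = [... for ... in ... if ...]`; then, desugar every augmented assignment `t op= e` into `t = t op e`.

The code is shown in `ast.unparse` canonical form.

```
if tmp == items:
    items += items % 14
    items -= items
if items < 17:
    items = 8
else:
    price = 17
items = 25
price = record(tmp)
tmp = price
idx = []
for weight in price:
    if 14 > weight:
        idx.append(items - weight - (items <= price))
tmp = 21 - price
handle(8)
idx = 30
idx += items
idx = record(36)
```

Transformed code:
if tmp == items:
    items = items + items % 14
    items = items - items
if items < 17:
    items = 8
else:
    price = 17
items = 25
price = record(tmp)
tmp = price
idx = [items - weight - (items <= price) for weight in price if 14 > weight]
tmp = 21 - price
handle(8)
idx = 30
idx = idx + items
idx = record(36)

2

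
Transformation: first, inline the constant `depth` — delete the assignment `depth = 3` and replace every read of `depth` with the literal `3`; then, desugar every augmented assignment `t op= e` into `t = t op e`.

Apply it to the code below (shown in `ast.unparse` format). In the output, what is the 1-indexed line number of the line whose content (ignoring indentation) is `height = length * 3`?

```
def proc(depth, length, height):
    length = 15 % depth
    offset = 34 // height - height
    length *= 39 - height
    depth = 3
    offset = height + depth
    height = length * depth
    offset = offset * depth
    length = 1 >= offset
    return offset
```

Transformed code:
def proc(depth, length, height):
    length = 15 % 3
    offset = 34 // height - height
    length = length * (39 - height)
    offset = height + 3
    height = length * 3
    offset = offset * 3
    length = 1 >= offset
    return offset

6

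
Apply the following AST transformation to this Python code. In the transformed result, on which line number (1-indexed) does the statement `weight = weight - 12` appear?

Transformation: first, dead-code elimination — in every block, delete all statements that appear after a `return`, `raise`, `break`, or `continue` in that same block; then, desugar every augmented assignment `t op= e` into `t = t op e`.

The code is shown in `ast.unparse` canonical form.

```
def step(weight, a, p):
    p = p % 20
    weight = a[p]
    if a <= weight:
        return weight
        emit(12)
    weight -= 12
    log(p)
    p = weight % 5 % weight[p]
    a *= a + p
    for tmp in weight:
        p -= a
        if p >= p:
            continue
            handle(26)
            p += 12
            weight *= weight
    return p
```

6

Transformed code:
def step(weight, a, p):
    p = p % 20
    weight = a[p]
    if a <= weight:
        return weight
    weight = weight - 12
    log(p)
    p = weight % 5 % weight[p]
    a = a * (a + p)
    for tmp in weight:
        p = p - a
        if p >= p:
            continue
    return p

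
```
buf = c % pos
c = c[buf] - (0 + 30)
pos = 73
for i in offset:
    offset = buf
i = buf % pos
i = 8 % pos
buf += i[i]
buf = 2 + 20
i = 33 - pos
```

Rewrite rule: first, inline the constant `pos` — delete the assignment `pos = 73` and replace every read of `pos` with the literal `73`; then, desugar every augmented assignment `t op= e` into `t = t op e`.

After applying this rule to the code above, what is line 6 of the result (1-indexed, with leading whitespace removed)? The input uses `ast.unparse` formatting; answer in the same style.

Transformed code:
buf = c % 73
c = c[buf] - (0 + 30)
for i in offset:
    offset = buf
i = buf % 73
i = 8 % 73
buf = buf + i[i]
buf = 2 + 20
i = 33 - 73

i = 8 % 73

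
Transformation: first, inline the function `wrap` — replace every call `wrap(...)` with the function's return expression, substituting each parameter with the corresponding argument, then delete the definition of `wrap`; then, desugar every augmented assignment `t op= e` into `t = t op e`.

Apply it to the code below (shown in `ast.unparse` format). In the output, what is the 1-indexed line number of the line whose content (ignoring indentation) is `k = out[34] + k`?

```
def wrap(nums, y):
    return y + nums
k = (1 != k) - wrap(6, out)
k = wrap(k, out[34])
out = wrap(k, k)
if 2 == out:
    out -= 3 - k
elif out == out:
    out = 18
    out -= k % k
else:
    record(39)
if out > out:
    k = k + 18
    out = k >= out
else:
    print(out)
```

Transformed code:
k = (1 != k) - (out + 6)
k = out[34] + k
out = k + k
if 2 == out:
    out = out - (3 - k)
elif out == out:
    out = 18
    out = out - k % k
else:
    record(39)
if out > out:
    k = k + 18
    out = k >= out
else:
    print(out)

2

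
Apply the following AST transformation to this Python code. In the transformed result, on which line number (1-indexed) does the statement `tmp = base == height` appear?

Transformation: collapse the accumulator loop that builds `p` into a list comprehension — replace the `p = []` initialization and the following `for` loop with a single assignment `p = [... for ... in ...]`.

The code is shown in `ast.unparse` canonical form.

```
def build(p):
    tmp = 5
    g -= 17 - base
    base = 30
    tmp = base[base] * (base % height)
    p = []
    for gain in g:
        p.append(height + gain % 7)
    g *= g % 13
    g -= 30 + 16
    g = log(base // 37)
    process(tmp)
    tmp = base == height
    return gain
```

Transformed code:
def build(p):
    tmp = 5
    g -= 17 - base
    base = 30
    tmp = base[base] * (base % height)
    p = [height + gain % 7 for gain in g]
    g *= g % 13
    g -= 30 + 16
    g = log(base // 37)
    process(tmp)
    tmp = base == height
    return gain

11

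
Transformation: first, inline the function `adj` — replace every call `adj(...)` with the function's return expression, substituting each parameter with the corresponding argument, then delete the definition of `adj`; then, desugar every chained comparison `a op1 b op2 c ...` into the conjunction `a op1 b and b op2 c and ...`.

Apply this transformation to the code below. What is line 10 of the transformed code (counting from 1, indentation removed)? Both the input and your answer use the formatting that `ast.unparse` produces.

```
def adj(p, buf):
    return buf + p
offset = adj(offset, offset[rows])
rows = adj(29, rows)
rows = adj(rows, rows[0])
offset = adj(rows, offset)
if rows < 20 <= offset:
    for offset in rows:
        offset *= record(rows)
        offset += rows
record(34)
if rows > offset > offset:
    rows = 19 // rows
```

if rows > offset and offset > offset:

Transformed code:
offset = offset[rows] + offset
rows = rows + 29
rows = rows[0] + rows
offset = offset + rows
if rows < 20 and 20 <= offset:
    for offset in rows:
        offset *= record(rows)
        offset += rows
record(34)
if rows > offset and offset > offset:
    rows = 19 // rows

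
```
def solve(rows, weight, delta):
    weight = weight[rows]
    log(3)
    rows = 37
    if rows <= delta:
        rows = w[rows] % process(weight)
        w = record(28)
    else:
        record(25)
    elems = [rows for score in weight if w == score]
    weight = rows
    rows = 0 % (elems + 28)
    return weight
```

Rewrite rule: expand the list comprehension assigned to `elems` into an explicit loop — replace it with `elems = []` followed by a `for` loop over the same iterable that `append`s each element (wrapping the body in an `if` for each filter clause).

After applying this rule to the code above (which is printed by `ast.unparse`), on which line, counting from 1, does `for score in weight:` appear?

11

Transformed code:
def solve(rows, weight, delta):
    weight = weight[rows]
    log(3)
    rows = 37
    if rows <= delta:
        rows = w[rows] % process(weight)
        w = record(28)
    else:
        record(25)
    elems = []
    for score in weight:
        if w == score:
            elems.append(rows)
    weight = rows
    rows = 0 % (elems + 28)
    return weight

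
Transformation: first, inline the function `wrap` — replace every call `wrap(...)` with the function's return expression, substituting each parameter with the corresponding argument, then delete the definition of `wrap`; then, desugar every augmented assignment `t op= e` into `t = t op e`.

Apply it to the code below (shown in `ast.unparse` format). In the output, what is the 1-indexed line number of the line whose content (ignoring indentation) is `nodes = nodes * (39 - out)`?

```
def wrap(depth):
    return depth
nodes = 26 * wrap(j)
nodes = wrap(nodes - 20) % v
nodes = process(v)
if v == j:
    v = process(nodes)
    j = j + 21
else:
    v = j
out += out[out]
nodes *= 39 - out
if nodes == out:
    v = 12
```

10

Transformed code:
nodes = 26 * j
nodes = (nodes - 20) % v
nodes = process(v)
if v == j:
    v = process(nodes)
    j = j + 21
else:
    v = j
out = out + out[out]
nodes = nodes * (39 - out)
if nodes == out:
    v = 12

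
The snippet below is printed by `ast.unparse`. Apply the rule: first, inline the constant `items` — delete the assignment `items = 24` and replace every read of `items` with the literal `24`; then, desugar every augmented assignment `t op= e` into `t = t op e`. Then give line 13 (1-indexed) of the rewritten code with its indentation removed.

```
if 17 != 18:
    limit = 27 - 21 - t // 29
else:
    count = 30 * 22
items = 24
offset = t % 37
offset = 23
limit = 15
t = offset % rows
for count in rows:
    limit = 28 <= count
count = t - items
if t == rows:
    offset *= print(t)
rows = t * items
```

Transformed code:
if 17 != 18:
    limit = 27 - 21 - t // 29
else:
    count = 30 * 22
offset = t % 37
offset = 23
limit = 15
t = offset % rows
for count in rows:
    limit = 28 <= count
count = t - 24
if t == rows:
    offset = offset * print(t)
rows = t * 24

offset = offset * print(t)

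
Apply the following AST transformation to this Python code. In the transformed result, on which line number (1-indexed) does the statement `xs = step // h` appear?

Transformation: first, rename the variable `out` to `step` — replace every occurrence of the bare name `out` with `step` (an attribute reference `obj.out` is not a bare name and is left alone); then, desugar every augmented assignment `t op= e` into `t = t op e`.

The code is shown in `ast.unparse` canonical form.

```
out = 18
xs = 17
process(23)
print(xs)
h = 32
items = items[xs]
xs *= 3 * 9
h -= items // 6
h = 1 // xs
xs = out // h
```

10

Transformed code:
step = 18
xs = 17
process(23)
print(xs)
h = 32
items = items[xs]
xs = xs * (3 * 9)
h = h - items // 6
h = 1 // xs
xs = step // h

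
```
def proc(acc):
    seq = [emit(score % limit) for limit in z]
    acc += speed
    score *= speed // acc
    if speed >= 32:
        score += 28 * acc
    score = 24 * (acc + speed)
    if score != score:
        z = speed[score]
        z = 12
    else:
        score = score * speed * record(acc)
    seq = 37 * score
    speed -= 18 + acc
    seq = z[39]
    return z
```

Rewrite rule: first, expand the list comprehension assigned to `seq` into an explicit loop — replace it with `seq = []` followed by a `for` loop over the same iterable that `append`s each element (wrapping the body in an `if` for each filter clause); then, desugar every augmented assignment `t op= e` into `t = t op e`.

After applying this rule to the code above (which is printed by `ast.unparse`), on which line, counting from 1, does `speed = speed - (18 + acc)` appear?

16

Transformed code:
def proc(acc):
    seq = []
    for limit in z:
        seq.append(emit(score % limit))
    acc = acc + speed
    score = score * (speed // acc)
    if speed >= 32:
        score = score + 28 * acc
    score = 24 * (acc + speed)
    if score != score:
        z = speed[score]
        z = 12
    else:
        score = score * speed * record(acc)
    seq = 37 * score
    speed = speed - (18 + acc)
    seq = z[39]
    return z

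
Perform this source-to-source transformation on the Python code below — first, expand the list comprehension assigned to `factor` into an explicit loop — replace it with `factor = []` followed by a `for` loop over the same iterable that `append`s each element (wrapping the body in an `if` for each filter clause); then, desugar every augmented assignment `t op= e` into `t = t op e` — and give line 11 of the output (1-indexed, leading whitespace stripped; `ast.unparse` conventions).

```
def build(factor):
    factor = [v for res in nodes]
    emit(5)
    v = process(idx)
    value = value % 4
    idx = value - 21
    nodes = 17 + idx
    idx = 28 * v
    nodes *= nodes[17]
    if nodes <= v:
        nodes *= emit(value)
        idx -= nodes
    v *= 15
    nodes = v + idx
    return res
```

nodes = nodes * nodes[17]

Transformed code:
def build(factor):
    factor = []
    for res in nodes:
        factor.append(v)
    emit(5)
    v = process(idx)
    value = value % 4
    idx = value - 21
    nodes = 17 + idx
    idx = 28 * v
    nodes = nodes * nodes[17]
    if nodes <= v:
        nodes = nodes * emit(value)
        idx = idx - nodes
    v = v * 15
    nodes = v + idx
    return res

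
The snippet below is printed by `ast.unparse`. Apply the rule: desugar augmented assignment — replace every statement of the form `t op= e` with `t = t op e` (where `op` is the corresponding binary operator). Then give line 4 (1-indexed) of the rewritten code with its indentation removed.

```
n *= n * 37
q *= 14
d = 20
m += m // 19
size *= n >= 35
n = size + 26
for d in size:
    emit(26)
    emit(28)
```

Transformed code:
n = n * (n * 37)
q = q * 14
d = 20
m = m + m // 19
size = size * (n >= 35)
n = size + 26
for d in size:
    emit(26)
    emit(28)

m = m + m // 19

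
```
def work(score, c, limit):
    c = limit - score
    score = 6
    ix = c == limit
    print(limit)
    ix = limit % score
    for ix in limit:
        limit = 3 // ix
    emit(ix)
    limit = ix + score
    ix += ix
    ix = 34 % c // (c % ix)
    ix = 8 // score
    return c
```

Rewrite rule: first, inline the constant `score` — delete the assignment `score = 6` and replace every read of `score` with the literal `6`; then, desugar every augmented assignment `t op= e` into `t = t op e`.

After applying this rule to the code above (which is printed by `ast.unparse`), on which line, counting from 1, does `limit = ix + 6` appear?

9

Transformed code:
def work(score, c, limit):
    c = limit - 6
    ix = c == limit
    print(limit)
    ix = limit % 6
    for ix in limit:
        limit = 3 // ix
    emit(ix)
    limit = ix + 6
    ix = ix + ix
    ix = 34 % c // (c % ix)
    ix = 8 // 6
    return c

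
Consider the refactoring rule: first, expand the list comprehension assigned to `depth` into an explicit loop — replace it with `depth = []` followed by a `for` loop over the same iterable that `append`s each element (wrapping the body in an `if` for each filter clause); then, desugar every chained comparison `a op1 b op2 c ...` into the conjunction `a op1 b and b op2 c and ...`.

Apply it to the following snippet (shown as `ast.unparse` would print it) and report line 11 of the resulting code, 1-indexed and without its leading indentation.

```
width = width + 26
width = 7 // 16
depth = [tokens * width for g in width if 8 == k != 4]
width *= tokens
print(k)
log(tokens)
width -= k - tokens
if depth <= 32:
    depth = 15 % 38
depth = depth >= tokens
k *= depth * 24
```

Transformed code:
width = width + 26
width = 7 // 16
depth = []
for g in width:
    if 8 == k and k != 4:
        depth.append(tokens * width)
width *= tokens
print(k)
log(tokens)
width -= k - tokens
if depth <= 32:
    depth = 15 % 38
depth = depth >= tokens
k *= depth * 24

if depth <= 32:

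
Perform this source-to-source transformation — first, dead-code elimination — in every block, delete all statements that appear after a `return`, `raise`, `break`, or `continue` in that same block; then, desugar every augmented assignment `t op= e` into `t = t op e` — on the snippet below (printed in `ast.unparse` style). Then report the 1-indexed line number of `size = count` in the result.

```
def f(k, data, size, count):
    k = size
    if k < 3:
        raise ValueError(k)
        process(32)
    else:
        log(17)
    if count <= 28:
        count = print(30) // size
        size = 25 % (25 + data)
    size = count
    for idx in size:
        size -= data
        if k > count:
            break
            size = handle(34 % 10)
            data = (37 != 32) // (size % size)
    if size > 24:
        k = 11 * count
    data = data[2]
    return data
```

Transformed code:
def f(k, data, size, count):
    k = size
    if k < 3:
        raise ValueError(k)
    else:
        log(17)
    if count <= 28:
        count = print(30) // size
        size = 25 % (25 + data)
    size = count
    for idx in size:
        size = size - data
        if k > count:
            break
    if size > 24:
        k = 11 * count
    data = data[2]
    return data

10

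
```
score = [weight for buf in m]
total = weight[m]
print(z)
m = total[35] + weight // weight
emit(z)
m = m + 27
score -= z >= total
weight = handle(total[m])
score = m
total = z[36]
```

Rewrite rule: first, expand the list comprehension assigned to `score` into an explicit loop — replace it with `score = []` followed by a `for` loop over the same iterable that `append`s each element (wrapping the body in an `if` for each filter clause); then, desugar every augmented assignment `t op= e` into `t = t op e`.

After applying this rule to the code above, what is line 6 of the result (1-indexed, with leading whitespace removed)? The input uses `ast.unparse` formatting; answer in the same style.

Transformed code:
score = []
for buf in m:
    score.append(weight)
total = weight[m]
print(z)
m = total[35] + weight // weight
emit(z)
m = m + 27
score = score - (z >= total)
weight = handle(total[m])
score = m
total = z[36]

m = total[35] + weight // weight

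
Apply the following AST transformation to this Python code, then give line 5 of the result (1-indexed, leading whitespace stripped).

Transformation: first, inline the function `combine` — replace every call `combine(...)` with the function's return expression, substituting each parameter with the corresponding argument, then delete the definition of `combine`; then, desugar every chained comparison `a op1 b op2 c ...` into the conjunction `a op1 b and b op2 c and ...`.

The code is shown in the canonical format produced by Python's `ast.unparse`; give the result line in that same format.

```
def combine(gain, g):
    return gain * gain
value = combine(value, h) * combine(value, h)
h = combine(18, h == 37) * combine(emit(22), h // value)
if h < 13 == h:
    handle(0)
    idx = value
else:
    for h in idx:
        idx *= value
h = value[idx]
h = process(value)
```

Transformed code:
value = value * value * (value * value)
h = 18 * 18 * (emit(22) * emit(22))
if h < 13 and 13 == h:
    handle(0)
    idx = value
else:
    for h in idx:
        idx *= value
h = value[idx]
h = process(value)

idx = value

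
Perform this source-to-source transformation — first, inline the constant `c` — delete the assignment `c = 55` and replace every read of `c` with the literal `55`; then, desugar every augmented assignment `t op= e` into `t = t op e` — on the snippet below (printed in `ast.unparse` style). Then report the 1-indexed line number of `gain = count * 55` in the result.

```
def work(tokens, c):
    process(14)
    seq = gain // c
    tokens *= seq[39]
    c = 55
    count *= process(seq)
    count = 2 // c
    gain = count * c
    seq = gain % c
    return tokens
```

Transformed code:
def work(tokens, c):
    process(14)
    seq = gain // 55
    tokens = tokens * seq[39]
    count = count * process(seq)
    count = 2 // 55
    gain = count * 55
    seq = gain % 55
    return tokens

7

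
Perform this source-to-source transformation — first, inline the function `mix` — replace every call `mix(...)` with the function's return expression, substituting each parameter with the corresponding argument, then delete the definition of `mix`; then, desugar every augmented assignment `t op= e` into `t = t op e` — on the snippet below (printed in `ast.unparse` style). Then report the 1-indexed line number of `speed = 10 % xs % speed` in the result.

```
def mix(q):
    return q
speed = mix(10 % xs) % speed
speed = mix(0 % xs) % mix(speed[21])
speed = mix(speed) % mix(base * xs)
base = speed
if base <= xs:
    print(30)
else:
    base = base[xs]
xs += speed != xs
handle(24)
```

Transformed code:
speed = 10 % xs % speed
speed = 0 % xs % speed[21]
speed = speed % (base * xs)
base = speed
if base <= xs:
    print(30)
else:
    base = base[xs]
xs = xs + (speed != xs)
handle(24)

1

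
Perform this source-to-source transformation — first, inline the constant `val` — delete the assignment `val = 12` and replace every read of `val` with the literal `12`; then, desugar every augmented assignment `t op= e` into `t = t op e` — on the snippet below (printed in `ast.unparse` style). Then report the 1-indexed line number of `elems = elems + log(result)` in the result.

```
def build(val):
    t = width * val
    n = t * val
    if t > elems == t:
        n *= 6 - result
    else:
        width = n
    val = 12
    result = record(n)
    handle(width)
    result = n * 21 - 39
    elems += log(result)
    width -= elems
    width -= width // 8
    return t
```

Transformed code:
def build(val):
    t = width * 12
    n = t * 12
    if t > elems == t:
        n = n * (6 - result)
    else:
        width = n
    result = record(n)
    handle(width)
    result = n * 21 - 39
    elems = elems + log(result)
    width = width - elems
    width = width - width // 8
    return t

11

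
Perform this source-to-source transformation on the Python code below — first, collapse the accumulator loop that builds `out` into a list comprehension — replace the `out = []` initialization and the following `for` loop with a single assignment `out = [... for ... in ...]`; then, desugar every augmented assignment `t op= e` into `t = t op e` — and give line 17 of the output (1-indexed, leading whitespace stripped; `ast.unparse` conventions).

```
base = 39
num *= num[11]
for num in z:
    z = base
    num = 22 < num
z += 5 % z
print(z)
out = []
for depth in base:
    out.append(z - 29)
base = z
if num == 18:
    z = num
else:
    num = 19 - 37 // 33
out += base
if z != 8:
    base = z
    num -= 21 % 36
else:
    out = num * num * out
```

num = num - 21 % 36

Transformed code:
base = 39
num = num * num[11]
for num in z:
    z = base
    num = 22 < num
z = z + 5 % z
print(z)
out = [z - 29 for depth in base]
base = z
if num == 18:
    z = num
else:
    num = 19 - 37 // 33
out = out + base
if z != 8:
    base = z
    num = num - 21 % 36
else:
    out = num * num * out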